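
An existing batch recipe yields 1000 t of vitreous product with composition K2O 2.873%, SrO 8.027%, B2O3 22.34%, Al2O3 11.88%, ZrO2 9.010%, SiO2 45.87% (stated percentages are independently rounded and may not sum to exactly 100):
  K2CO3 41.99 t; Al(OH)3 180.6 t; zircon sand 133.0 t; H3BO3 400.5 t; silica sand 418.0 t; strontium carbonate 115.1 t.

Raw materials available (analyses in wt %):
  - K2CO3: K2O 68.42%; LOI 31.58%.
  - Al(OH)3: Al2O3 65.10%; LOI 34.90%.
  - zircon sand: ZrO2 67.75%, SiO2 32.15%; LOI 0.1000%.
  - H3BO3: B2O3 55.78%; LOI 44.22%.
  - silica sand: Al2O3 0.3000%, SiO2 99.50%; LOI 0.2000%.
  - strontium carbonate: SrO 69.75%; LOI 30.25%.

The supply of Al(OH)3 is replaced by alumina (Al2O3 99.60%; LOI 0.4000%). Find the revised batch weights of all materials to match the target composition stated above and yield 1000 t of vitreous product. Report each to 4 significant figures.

Revised batch per 1000 t vitreous product:
  K2CO3: 41.99 t
  alumina: 118.0 t
  zircon sand: 133.0 t
  H3BO3: 400.5 t
  silica sand: 418.0 t
  strontium carbonate: 115.1 t
Total batch = 1227 t; LOI loss = 226.6 t

The whole derivation runs at full precision through the solve — values along the way are printed, with 4-significant-digit rounding, in the working. Every reported figure sees exactly one rounding — derived quantities, including the yield, LOI, totals, glass mass, the six compositions, are computed using the weight values for 1000 t of glass at exact precision, as they appear in the problem or answer text.
Target masses of each oxide per 1000 t vitreous product:
  K2O: 2.873% × 1000 = 28.73 t
  SrO: 8.027% × 1000 = 80.27 t
  B2O3: 22.34% × 1000 = 223.4 t
  Al2O3: 11.88% × 1000 = 118.8 t
  ZrO2: 9.010% × 1000 = 90.10 t
  SiO2: 45.87% × 1000 = 458.7 t
A balance pass over the oxides, from the weights as reported, at the basis given (summed amounts equal target values net of answer rounding effects):
  K2O: 41.99·0.6842 = 28.73 t (target 28.73 t)
  SrO: 115.1·0.6975 = 80.28 t (target 80.27 t)
  B2O3: 400.5·0.5578 = 223.4 t (target 223.4 t)
  Al2O3: 118.0·0.9960 + 418.0·0.003000 = 118.8 t (target 118.8 t)
  ZrO2: 133.0·0.6775 = 90.11 t (target 90.10 t)
  SiO2: 133.0·0.3215 + 418.0·0.9950 = 458.7 t (target 458.7 t)
Glass-mass sanity pass: whole batch net of LOI = 1000 t (the Σ of target masses is 1000 t; versus the stated basis of 1000 t — any gap is answer rounding).
Total batch = Σ batch = 1227 t; ignition loss, Σ(batch × LOI) = 226.6 t; glass ÷ batch gives a yield of 81.52%.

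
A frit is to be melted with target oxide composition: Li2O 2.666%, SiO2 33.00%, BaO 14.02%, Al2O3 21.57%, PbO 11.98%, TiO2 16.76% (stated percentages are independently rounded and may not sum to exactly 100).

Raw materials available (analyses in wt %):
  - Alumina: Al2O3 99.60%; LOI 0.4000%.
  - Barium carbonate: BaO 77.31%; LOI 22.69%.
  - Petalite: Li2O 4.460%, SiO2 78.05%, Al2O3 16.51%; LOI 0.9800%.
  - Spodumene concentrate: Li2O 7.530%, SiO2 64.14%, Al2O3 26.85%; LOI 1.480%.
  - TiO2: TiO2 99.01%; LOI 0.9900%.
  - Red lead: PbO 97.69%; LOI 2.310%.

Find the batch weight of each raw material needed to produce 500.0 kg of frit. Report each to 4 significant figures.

Batch per 500.0 kg frit:
  Alumina: 59.78 kg
  Barium carbonate: 90.67 kg
  Petalite: 128.4 kg
  Spodumene concentrate: 100.9 kg
  TiO2: 84.64 kg
  Red lead: 61.32 kg
Total batch = 525.7 kg; LOI loss = 25.82 kg; yield = 95.09%

The working math keeps exact precision through every step; in-progress results are printed, rounded to 4 significant figures, in the printout. Each reported result is rounded just once — all derived quantities (yield, glass mass, the six compositions, the totals, LOI) are rebuilt at full precision from the weighed amounts on 500.0 kg of glass exactly as shown in either problem or answer.
Target oxide masses per 500.0 kg frit:
  Li2O: 2.666% × 500.0 = 13.33 kg
  SiO2: 33.00% × 500.0 = 165.0 kg
  BaO: 14.02% × 500.0 = 70.10 kg
  Al2O3: 21.57% × 500.0 = 107.8 kg
  PbO: 11.98% × 500.0 = 59.90 kg
  TiO2: 16.76% × 500.0 = 83.80 kg
Per-oxide balance check from the weights as reported, at the basis given (every target is met by its sum exact up to rounding of places):
  Li2O: 128.4·0.04460 + 100.9·0.07530 = 13.32 kg (target 13.33 kg)
  SiO2: 128.4·0.7805 + 100.9·0.6414 = 164.9 kg (target 165.0 kg)
  BaO: 90.67·0.7731 = 70.10 kg (target 70.10 kg)
  Al2O3: 59.78·0.9960 + 128.4·0.1651 + 100.9·0.2685 = 107.8 kg (target 107.8 kg)
  PbO: 61.32·0.9769 = 59.90 kg (target 59.90 kg)
  TiO2: 84.64·0.9901 = 83.80 kg (target 83.80 kg)
The glass-mass cross-check: total charge less LOI = 499.9 kg (per-oxide target masses sum to 500.0 kg; versus the stated basis of 500.0 kg — rounding explains the deltas).
Summing the batch: Σ batch = 525.7 kg; loss to ignition Σ batch·LOI = 25.82 kg; yield = glass ÷ total batch = 95.09%.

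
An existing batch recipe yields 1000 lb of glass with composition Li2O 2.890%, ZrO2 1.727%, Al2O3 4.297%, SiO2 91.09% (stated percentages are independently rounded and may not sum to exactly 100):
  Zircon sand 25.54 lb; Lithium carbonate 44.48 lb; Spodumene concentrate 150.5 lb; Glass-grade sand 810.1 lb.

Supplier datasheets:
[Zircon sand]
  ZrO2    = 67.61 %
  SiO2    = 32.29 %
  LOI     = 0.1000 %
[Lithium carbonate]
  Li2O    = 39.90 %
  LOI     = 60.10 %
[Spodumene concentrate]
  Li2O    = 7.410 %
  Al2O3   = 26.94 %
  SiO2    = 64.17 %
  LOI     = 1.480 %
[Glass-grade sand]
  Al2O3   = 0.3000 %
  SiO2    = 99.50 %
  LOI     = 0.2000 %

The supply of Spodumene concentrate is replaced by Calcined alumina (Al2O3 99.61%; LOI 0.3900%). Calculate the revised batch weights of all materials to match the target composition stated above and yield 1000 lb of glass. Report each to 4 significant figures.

Revised batch per 1000 lb glass:
  Zircon sand: 25.54 lb
  Lithium carbonate: 72.43 lb
  Calcined alumina: 40.41 lb
  Glass-grade sand: 907.2 lb
Total batch = 1046 lb; LOI loss = 45.53 lb

Values along the way are displayed (rounded to four significant digits) within the worked lines; exact precision is held throughout — every reported value is rounded exactly once; derived quantities, which include yield, LOI, the four compositions, glass mass, totals, are rebuilt at full float precision, as given in the problem or answer text, from the batch weights for 1000 lb of glass.
Oxide mass targets, per 1000 lb glass:
  Li2O: 2.890% × 1000 = 28.90 lb
  ZrO2: 1.727% × 1000 = 17.27 lb
  Al2O3: 4.297% × 1000 = 42.97 lb
  SiO2: 91.09% × 1000 = 910.9 lb
Checking each oxide sum using the reported weights, versus the basis set out (every target is met by its sum within answer rounding):
  Li2O: 72.43·0.3990 = 28.90 lb (target 28.90 lb)
  ZrO2: 25.54·0.6761 = 17.27 lb (target 17.27 lb)
  Al2O3: 40.41·0.9961 + 907.2·0.003000 = 42.97 lb (target 42.97 lb)
  SiO2: 25.54·0.3229 + 907.2·0.9950 = 910.9 lb (target 910.9 lb)
Mass balance on the glass: net batch after ignition = 1000 lb (per-oxide target masses sum to 1000 lb; with the basis standing at 1000 lb — any gap is answer rounding).
Whole-batch sum: Σ batch = 1046 lb; LOI removed, Σ of batch·LOI: 45.53 lb; yield: glass divided by total = 95.65%.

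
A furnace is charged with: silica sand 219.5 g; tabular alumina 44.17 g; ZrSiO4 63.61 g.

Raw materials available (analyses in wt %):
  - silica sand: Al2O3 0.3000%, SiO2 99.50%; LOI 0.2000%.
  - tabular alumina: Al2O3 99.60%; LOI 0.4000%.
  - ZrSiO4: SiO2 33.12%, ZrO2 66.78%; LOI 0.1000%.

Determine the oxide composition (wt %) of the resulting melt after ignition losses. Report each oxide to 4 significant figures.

Glass mass = 326.6 g (batch 327.3 − LOI 0.6793).
Composition: Al2O3 13.67%, SiO2 73.32%, ZrO2 13.01%

Every computation maintains exact precision all the way through — working values appear (rounded to four significant figures) on the page. Each reported value takes just one rounding; derived quantities, including LOI, the yield, the totals, net glass mass, the three compositions, are computed using the weight values at 326.6 g of glass at full float precision as they appear in question or answer.
What the batch supplies per oxide:
  Al2O3: 219.5·0.003000 + 44.17·0.9960 = 44.65 g
  SiO2: 219.5·0.9950 + 63.61·0.3312 = 239.5 g
  ZrO2: 63.61·0.6678 = 42.48 g
LOI: 219.5·0.002000 + 44.17·0.004000 + 63.61·0.001000 = 0.6793 g
The glass mass, total less LOI, = 327.3 − 0.6793 = 326.6 g (the oxide masses sum to this)
each oxide over glass, ×100, is wt %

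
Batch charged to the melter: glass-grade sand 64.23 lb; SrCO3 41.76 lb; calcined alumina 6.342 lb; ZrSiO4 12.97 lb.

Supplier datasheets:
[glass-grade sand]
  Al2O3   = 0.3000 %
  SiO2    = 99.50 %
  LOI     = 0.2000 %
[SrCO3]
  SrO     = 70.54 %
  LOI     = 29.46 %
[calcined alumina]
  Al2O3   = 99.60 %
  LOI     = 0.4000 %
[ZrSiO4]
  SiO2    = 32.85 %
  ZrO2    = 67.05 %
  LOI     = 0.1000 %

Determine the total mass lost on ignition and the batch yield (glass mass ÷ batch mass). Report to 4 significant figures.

LOI loss = 12.47 lb; glass = 112.8 lb; yield = 90.05%

In-progress results are shown rounded to 4 significant digits as written — all arithmetic carries exact precision at all times; each reported figure takes exactly one rounding. Derived quantities, which include glass mass, totals, ignition loss, the four compositions, the yield, are rebuilt at full float precision, as written in problem or answer, from the batch weights at 112.8 lb of glass.
Ignition loss by material:
  glass-grade sand: 64.23 × 0.002000 = 0.1285 lb
  SrCO3: 41.76 × 0.2946 = 12.30 lb
  calcined alumina: 6.342 × 0.004000 = 0.02537 lb
  ZrSiO4: 12.97 × 0.001000 = 0.01297 lb
Total LOI = 12.47 lb
Glass = batch − LOI = 125.3 − 12.47 = 112.8 lb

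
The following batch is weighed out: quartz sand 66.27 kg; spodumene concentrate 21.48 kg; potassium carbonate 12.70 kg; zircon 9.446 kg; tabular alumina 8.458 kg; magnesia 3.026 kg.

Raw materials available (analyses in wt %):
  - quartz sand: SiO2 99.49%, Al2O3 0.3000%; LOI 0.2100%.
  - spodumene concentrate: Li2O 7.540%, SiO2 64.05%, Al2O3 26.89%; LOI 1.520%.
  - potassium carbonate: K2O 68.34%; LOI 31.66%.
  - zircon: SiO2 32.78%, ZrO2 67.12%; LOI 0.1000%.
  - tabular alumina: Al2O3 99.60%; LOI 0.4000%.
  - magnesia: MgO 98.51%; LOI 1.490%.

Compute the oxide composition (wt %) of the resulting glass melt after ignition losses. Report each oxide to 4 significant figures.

Glass mass = 116.8 kg (batch 121.4 − LOI 4.575).
Composition: Li2O 1.387%, SiO2 70.88%, ZrO2 5.428%, Al2O3 12.33%, MgO 2.552%, K2O 7.430%

Intermediates appear rounded to four significant digits across the worked steps — the whole derivation runs at exact precision through the solve — a single rounding finalizes every reported result; derived quantities, which include six oxide percentages, yield, totals, glass mass, LOI, are computed at exact precision, precisely as stated by either problem or answer, using the weight values for 116.8 kg of glass.
Delivered oxide masses:
  Li2O: 21.48·0.07540 = 1.620 kg
  SiO2: 66.27·0.9949 + 21.48·0.6405 + 9.446·0.3278 = 82.79 kg
  ZrO2: 9.446·0.6712 = 6.340 kg
  Al2O3: 66.27·0.003000 + 21.48·0.2689 + 8.458·0.9960 = 14.40 kg
  MgO: 3.026·0.9851 = 2.981 kg
  K2O: 12.70·0.6834 = 8.679 kg
LOI: 66.27·0.002100 + 21.48·0.01520 + 12.70·0.3166 + 9.446·0.001000 + 8.458·0.004000 + 3.026·0.01490 = 4.575 kg
Resulting glass, batch − LOI: 121.4 − 4.575 = 116.8 kg (= the summed oxide contributions)
wt % = oxide mass / glass mass × 100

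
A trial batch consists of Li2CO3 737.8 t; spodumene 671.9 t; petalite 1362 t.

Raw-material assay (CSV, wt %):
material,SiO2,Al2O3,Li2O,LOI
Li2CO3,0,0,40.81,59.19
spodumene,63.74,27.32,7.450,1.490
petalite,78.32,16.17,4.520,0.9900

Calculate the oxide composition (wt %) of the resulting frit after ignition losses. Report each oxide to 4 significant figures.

Glass mass = 2312 t (batch 2772 − LOI 460.2).
Composition: SiO2 64.68%, Al2O3 17.47%, Li2O 17.85%

The working math maintains full precision from first step to last. Intermediates appear rounded to four significant figures as written — every reported figure is rounded once only; all derived quantities are rebuilt starting from the weights for 2312 t of glass in full precision (the yield, the three compositions, glass mass, totals, LOI), precisely as stated by problem or answer.
Delivered oxide masses:
  SiO2: 671.9·0.6374 + 1362·0.7832 = 1495 t
  Al2O3: 671.9·0.2732 + 1362·0.1617 = 403.8 t
  Li2O: 737.8·0.4081 + 671.9·0.07450 + 1362·0.04520 = 412.7 t
LOI: 737.8·0.5919 + 671.9·0.01490 + 1362·0.009900 = 460.2 t
Resulting glass, batch − LOI: 2772 − 460.2 = 2312 t (equal to the oxide-mass sum)
percent by weight: oxide/glass ×100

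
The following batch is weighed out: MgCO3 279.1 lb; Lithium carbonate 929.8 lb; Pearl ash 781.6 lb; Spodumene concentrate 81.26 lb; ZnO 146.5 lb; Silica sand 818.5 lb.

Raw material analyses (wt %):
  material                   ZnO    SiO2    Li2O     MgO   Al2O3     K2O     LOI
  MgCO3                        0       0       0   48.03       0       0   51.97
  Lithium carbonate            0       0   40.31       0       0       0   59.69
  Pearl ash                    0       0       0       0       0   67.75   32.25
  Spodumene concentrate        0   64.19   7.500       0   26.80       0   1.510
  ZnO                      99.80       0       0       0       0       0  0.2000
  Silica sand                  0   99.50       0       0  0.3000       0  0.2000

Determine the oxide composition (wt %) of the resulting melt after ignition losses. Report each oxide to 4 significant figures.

Glass mass = 2081 lb (batch 3037 − LOI 955.3).
Composition: ZnO 7.024%, SiO2 41.63%, Li2O 18.30%, MgO 6.440%, Al2O3 1.164%, K2O 25.44%

All internal work maintains full precision all the way through — values along the way are shown, with 4-significant-figure rounding, within the worked lines. Each reported result sees exactly one rounding; the derived quantities, which include the six compositions, the totals, yield, net glass mass, ignition loss, are carried at full precision, exactly as shown in the problem or the answer, starting from the weights at 2081 lb of glass.
Mass of each oxide from the mix:
  ZnO: 146.5·0.9980 = 146.2 lb
  SiO2: 81.26·0.6419 + 818.5·0.9950 = 866.6 lb
  Li2O: 929.8·0.4031 + 81.26·0.07500 = 380.9 lb
  MgO: 279.1·0.4803 = 134.1 lb
  Al2O3: 81.26·0.2680 + 818.5·0.003000 = 24.23 lb
  K2O: 781.6·0.6775 = 529.5 lb
LOI: 279.1·0.5197 + 929.8·0.5969 + 781.6·0.3225 + 81.26·0.01510 + 146.5·0.002000 + 818.5·0.002000 = 955.3 lb
Glass mass = batch − LOI = 3037 − 955.3 = 2081 lb (equal to the oxide-mass sum)
each wt % is 100 × oxide ÷ glass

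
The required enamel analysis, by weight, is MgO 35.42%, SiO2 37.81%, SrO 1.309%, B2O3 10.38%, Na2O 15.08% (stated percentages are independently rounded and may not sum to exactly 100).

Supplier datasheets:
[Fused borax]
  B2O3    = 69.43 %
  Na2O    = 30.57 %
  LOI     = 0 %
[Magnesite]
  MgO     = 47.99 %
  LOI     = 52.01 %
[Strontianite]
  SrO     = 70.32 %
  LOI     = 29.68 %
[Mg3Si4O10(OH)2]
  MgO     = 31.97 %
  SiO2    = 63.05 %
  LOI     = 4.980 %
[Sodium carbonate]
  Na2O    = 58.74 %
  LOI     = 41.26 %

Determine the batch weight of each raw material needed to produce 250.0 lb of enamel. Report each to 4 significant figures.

The whole derivation runs at full float precision at each step. Values along the way are shown rounded to four significant digits as written — every reported number undergoes a single rounding. Derived quantities, which include ignition loss, yield, five oxide percentages, totals, glass mass, are re-derived in exact precision, as given in problem or answer, using the weight values for 250.0 lb of glass.
Target oxide masses per 250.0 lb enamel:
  MgO: 35.42% × 250.0 = 88.55 lb
  SiO2: 37.81% × 250.0 = 94.52 lb
  SrO: 1.309% × 250.0 = 3.272 lb
  B2O3: 10.38% × 250.0 = 25.95 lb
  Na2O: 15.08% × 250.0 = 37.70 lb
Oxide-by-oxide audit on the weights just shown, at the basis given (each sum matches its target mass given rounding of the digits):
  MgO: 84.64·0.4799 + 149.9·0.3197 = 88.54 lb (target 88.55 lb)
  SiO2: 149.9·0.6305 = 94.51 lb (target 94.52 lb)
  SrO: 4.654·0.7032 = 3.273 lb (target 3.272 lb)
  B2O3: 37.38·0.6943 = 25.95 lb (target 25.95 lb)
  Na2O: 37.38·0.3057 + 44.73·0.5874 = 37.70 lb (target 37.70 lb)
Consistency of the glass mass: batch Σ − ignition loss = 250.0 lb (per-oxide target masses sum to 250.0 lb; the stated basis being 250.0 lb — a pure rounding effect).
Batch total: Σ batch = 321.3 lb; LOI loss = Σ batch·LOI = 71.32 lb; yield = glass ÷ total batch = 77.80%.

Batch per 250.0 lb enamel:
  Fused borax: 37.38 lb
  Magnesite: 84.64 lb
  Strontianite: 4.654 lb
  Mg3Si4O10(OH)2: 149.9 lb
  Sodium carbonate: 44.73 lb
Total batch = 321.3 lb; LOI loss = 71.32 lb; yield = 77.80%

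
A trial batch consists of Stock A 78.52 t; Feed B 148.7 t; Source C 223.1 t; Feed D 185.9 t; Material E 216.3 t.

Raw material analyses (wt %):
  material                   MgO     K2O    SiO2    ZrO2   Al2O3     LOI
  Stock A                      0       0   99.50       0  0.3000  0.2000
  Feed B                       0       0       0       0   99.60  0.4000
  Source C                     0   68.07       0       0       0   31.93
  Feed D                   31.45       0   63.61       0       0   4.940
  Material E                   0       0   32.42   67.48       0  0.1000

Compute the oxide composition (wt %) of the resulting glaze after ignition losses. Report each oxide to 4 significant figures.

Glass mass = 771.1 t (batch 852.5 − LOI 81.39).
Composition: MgO 7.582%, K2O 19.69%, SiO2 34.56%, ZrO2 18.93%, Al2O3 19.24%

The working math holds full float precision throughout — working values are displayed with 4-significant-figure rounding across the worked steps. Every reported value is rounded only once. All derived quantities are carried in exact precision (the yield, the totals, five oxide percentages, glass mass, ignition loss) from the weighed amounts at 771.1 t of glass exactly as shown in problem or answer.
Oxide-by-oxide delivered mass:
  MgO: 185.9·0.3145 = 58.47 t
  K2O: 223.1·0.6807 = 151.9 t
  SiO2: 78.52·0.9950 + 185.9·0.6361 + 216.3·0.3242 = 266.5 t
  ZrO2: 216.3·0.6748 = 146.0 t
  Al2O3: 78.52·0.003000 + 148.7·0.9960 = 148.3 t
LOI: 78.52·0.002000 + 148.7·0.004000 + 223.1·0.3193 + 185.9·0.04940 + 216.3·0.001000 = 81.39 t
Glass = total batch minus LOI = 852.5 − 81.39 = 771.1 t (consistent with Σ oxide mass)
wt % = 100 × oxide mass / glass mass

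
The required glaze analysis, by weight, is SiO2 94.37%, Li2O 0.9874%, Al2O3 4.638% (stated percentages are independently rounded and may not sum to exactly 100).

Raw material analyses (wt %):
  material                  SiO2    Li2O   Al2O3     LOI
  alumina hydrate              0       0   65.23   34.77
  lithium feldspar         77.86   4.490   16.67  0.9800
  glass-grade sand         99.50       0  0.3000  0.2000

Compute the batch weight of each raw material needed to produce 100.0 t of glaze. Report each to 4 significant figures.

Working values are shown, with 4-significant-digit rounding, alongside each step; the working math maintains full float precision in every operation; a single rounding yields each reported value. The derived quantities (totals, yield, ignition loss, the three compositions, net glass mass) are recomputed starting from the weights per 100.0 t of glass at exact precision, exactly as shown in either problem or answer.
Target oxide masses per 100.0 t glaze:
  SiO2: 94.37% × 100.0 = 94.37 t
  Li2O: 0.9874% × 100.0 = 0.9874 t
  Al2O3: 4.638% × 100.0 = 4.638 t
Sums-versus-targets review given the weights on record, versus the basis set out (every target is met by its sum inside rounding margins):
  SiO2: 21.99·0.7786 + 77.64·0.9950 = 94.37 t (target 94.37 t)
  Li2O: 21.99·0.04490 = 0.9874 t (target 0.9874 t)
  Al2O3: 1.133·0.6523 + 21.99·0.1667 + 77.64·0.003000 = 4.638 t (target 4.638 t)
Glass-mass bookkeeping: Σ batch − LOI loss = 100.0 t (summing oxide targets gives 100.0 t; with the basis standing at 100.0 t — gaps are rounding artifacts).
Adding the batch up: Σ batch = 100.8 t; LOI loss = Σ batch·LOI = 0.7647 t; as yield: glass ÷ batch → 99.24%.

Batch per 100.0 t glaze:
  alumina hydrate: 1.133 t
  lithium feldspar: 21.99 t
  glass-grade sand: 77.64 t
Total batch = 100.8 t; LOI loss = 0.7647 t; yield = 99.24%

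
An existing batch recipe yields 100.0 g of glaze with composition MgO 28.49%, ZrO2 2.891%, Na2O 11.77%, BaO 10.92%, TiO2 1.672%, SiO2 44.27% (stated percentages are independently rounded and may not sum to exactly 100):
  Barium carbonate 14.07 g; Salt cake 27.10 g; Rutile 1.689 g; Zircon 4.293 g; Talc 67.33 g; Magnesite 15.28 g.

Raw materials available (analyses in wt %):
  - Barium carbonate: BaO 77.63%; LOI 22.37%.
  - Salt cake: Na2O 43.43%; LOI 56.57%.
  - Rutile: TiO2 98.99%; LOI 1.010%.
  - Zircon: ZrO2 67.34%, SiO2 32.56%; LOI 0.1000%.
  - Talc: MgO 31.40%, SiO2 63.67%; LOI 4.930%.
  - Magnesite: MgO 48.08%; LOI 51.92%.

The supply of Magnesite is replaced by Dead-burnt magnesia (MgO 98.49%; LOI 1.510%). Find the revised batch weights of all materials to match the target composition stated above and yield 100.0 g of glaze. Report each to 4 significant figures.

Mid-chain values appear (rounded to 4 significant figures) as written; every computation carries full float precision end to end; every reported value undergoes a single rounding — derived quantities are re-derived at exact precision (ignition loss, the yield, six oxide percentages, the totals, net glass mass) using the weight values at 100.0 g of glass exactly as shown in problem or answer.
Target masses of each oxide per 100.0 g glaze:
  MgO: 28.49% × 100.0 = 28.49 g
  ZrO2: 2.891% × 100.0 = 2.891 g
  Na2O: 11.77% × 100.0 = 11.77 g
  BaO: 10.92% × 100.0 = 10.92 g
  TiO2: 1.672% × 100.0 = 1.672 g
  SiO2: 44.27% × 100.0 = 44.27 g
Mass-balance tally per oxide applying the batch weights above, at the basis given (oxide sums agree with the targets up to rounding of the answer):
  MgO: 67.33·0.3140 + 7.459·0.9849 = 28.49 g (target 28.49 g)
  ZrO2: 4.293·0.6734 = 2.891 g (target 2.891 g)
  Na2O: 27.10·0.4343 = 11.77 g (target 11.77 g)
  BaO: 14.07·0.7763 = 10.92 g (target 10.92 g)
  TiO2: 1.689·0.9899 = 1.672 g (target 1.672 g)
  SiO2: 4.293·0.3256 + 67.33·0.6367 = 44.27 g (target 44.27 g)
Glass-mass sanity pass: Σ batch − LOI loss = 100.0 g (the Σ of target masses is 100.0 g; basis as stated: 100.0 g — any gap is answer rounding).
Whole-batch sum: Σ batch = 121.9 g; loss to ignition Σ batch·LOI = 21.93 g; yield: glass divided by total = 82.01%.

Revised batch per 100.0 g glaze:
  Barium carbonate: 14.07 g
  Salt cake: 27.10 g
  Rutile: 1.689 g
  Zircon: 4.293 g
  Talc: 67.33 g
  Dead-burnt magnesia: 7.459 g
Total batch = 121.9 g; LOI loss = 21.93 g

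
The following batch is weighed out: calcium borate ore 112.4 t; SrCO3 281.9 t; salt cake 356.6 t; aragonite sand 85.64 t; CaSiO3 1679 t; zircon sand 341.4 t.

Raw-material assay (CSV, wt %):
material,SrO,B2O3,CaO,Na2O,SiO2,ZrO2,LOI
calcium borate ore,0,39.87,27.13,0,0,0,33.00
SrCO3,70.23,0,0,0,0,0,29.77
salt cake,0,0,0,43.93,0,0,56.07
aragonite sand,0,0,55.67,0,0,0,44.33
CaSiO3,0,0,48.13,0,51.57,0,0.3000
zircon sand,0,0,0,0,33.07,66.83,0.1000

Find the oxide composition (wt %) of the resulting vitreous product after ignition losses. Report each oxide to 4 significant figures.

Glass mass = 2493 t (batch 2857 − LOI 364.3).
Composition: SrO 7.943%, B2O3 1.798%, CaO 35.56%, Na2O 6.285%, SiO2 39.27%, ZrO2 9.153%

Every computation maintains full precision through every step. Rounding to 4 significant figures applies to each intermediate as shown — exactly one rounding goes into every reported value. Derived quantities are re-derived in full precision (totals, LOI, glass mass, the yield, six oxide percentages) from the weighed amounts on 2493 t of glass exactly as shown in problem or answer.
Per-oxide mass from batch:
  SrO: 281.9·0.7023 = 198.0 t
  B2O3: 112.4·0.3987 = 44.81 t
  CaO: 112.4·0.2713 + 85.64·0.5567 + 1679·0.4813 = 886.3 t
  Na2O: 356.6·0.4393 = 156.7 t
  SiO2: 1679·0.5157 + 341.4·0.3307 = 978.8 t
  ZrO2: 341.4·0.6683 = 228.2 t
LOI: 112.4·0.3300 + 281.9·0.2977 + 356.6·0.5607 + 85.64·0.4433 + 1679·0.003000 + 341.4·0.001000 = 364.3 t
batch − LOI leaves glass = 2857 − 364.3 = 2493 t (matching Σ of the oxides)
each wt % is 100 × oxide ÷ glass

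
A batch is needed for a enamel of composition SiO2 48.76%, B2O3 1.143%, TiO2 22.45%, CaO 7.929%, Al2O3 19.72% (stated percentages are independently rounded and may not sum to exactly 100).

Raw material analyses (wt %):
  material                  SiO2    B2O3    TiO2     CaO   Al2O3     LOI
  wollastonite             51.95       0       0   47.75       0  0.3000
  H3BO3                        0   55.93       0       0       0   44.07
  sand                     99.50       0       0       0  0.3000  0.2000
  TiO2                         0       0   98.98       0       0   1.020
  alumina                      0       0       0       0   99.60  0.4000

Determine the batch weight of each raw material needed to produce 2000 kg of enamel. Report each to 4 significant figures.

Batch per 2000 kg enamel:
  wollastonite: 332.1 kg
  H3BO3: 40.87 kg
  sand: 806.7 kg
  TiO2: 453.6 kg
  alumina: 393.6 kg
Total batch = 2027 kg; LOI loss = 26.82 kg; yield = 98.68%

Values along the way are shown rounded to 4 significant digits in the printout — exact precision is maintained in all steps. Each reported number includes exactly one rounding; all derived quantities (the five compositions, yield, totals, net glass mass, LOI) are computed in full float precision using the weight values for 2000 kg of glass as they appear in question or answer.
The oxide mass targets at 2000 kg enamel:
  SiO2: 48.76% × 2000 = 975.2 kg
  B2O3: 1.143% × 2000 = 22.86 kg
  TiO2: 22.45% × 2000 = 449.0 kg
  CaO: 7.929% × 2000 = 158.6 kg
  Al2O3: 19.72% × 2000 = 394.4 kg
Checking each oxide sum given the weights on record, on the stated basis (every target is met by its sum up to rounding of the answer):
  SiO2: 332.1·0.5195 + 806.7·0.9950 = 975.2 kg (target 975.2 kg)
  B2O3: 40.87·0.5593 = 22.86 kg (target 22.86 kg)
  TiO2: 453.6·0.9898 = 449.0 kg (target 449.0 kg)
  CaO: 332.1·0.4775 = 158.6 kg (target 158.6 kg)
  Al2O3: 806.7·0.003000 + 393.6·0.9960 = 394.4 kg (target 394.4 kg)
Glass-mass bookkeeping: the batch minus its LOI: 2000 kg (the Σ of target masses is 2000 kg; against the stated basis, 2000 kg — a pure rounding effect).
Summing the batch: Σ batch = 2027 kg; LOI removed, Σ of batch·LOI: 26.82 kg; as yield: glass ÷ batch → 98.68%.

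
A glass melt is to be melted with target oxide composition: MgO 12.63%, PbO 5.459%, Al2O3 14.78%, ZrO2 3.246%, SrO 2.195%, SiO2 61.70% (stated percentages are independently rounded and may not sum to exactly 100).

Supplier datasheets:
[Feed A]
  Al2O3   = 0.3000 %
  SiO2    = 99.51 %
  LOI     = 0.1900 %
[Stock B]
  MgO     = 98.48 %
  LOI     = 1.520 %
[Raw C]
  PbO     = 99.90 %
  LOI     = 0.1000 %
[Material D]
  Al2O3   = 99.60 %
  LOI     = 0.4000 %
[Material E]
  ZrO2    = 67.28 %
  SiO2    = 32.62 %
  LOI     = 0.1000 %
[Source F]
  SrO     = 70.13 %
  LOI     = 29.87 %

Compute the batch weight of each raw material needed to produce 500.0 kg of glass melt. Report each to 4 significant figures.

Batch per 500.0 kg glass melt:
  Feed A: 302.1 kg
  Stock B: 64.12 kg
  Raw C: 27.32 kg
  Material D: 73.29 kg
  Material E: 24.12 kg
  Source F: 15.65 kg
Total batch = 506.6 kg; LOI loss = 6.568 kg; yield = 98.70%

Mid-chain values are shown rounded off to 4 significant digits across the worked steps. The whole derivation maintains full float precision through the solve — each reported number is rounded just once — derived quantities are carried from the batch weights for 500.0 kg of glass in full float precision (six oxide percentages, totals, the yield, ignition loss, net glass mass), as given in the question or the answer.
Target masses of each oxide per 500.0 kg glass melt:
  MgO: 12.63% × 500.0 = 63.15 kg
  PbO: 5.459% × 500.0 = 27.30 kg
  Al2O3: 14.78% × 500.0 = 73.90 kg
  ZrO2: 3.246% × 500.0 = 16.23 kg
  SrO: 2.195% × 500.0 = 10.98 kg
  SiO2: 61.70% × 500.0 = 308.5 kg
Balance tally, oxide-wise, given the weights on record, per the basis as stated (oxide sums agree with the targets modulo rounding of the values):
  MgO: 64.12·0.9848 = 63.15 kg (target 63.15 kg)
  PbO: 27.32·0.9990 = 27.29 kg (target 27.30 kg)
  Al2O3: 302.1·0.003000 + 73.29·0.9960 = 73.90 kg (target 73.90 kg)
  ZrO2: 24.12·0.6728 = 16.23 kg (target 16.23 kg)
  SrO: 15.65·0.7013 = 10.98 kg (target 10.98 kg)
  SiO2: 302.1·0.9951 + 24.12·0.3262 = 308.5 kg (target 308.5 kg)
Glass-mass closure: batch total minus LOI = 500.0 kg (targets for the oxides total 500.0 kg; against the stated basis, 500.0 kg — rounding explains the deltas).
Batch total: Σ batch = 506.6 kg; LOI removed, Σ of batch·LOI: 6.568 kg; yield: glass divided by total = 98.70%.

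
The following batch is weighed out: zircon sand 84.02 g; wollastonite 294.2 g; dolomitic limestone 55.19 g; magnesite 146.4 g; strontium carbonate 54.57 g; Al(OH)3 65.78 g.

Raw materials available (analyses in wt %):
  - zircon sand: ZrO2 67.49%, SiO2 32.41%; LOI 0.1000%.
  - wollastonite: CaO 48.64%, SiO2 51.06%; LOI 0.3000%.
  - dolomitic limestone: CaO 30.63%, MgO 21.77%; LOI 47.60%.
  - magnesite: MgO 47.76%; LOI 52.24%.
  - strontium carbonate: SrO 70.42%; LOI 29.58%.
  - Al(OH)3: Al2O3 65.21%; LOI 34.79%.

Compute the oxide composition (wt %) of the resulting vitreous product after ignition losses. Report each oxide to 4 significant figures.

Glass mass = 557.4 g (batch 700.2 − LOI 142.7).
Composition: CaO 28.70%, SrO 6.894%, MgO 14.70%, ZrO2 10.17%, SiO2 31.83%, Al2O3 7.695%

All arithmetic runs at exact precision through the solve; mid-chain values are displayed, rounded to 4 significant digits, as written. Every reported result takes just one rounding; the derived quantities are recomputed in full precision (totals, glass mass, the yield, ignition loss, six oxide percentages) using the weight values at 557.4 g of glass, as quoted within the question or the answer.
Delivered oxide masses:
  CaO: 294.2·0.4864 + 55.19·0.3063 = 160.0 g
  SrO: 54.57·0.7042 = 38.43 g
  MgO: 55.19·0.2177 + 146.4·0.4776 = 81.94 g
  ZrO2: 84.02·0.6749 = 56.71 g
  SiO2: 84.02·0.3241 + 294.2·0.5106 = 177.4 g
  Al2O3: 65.78·0.6521 = 42.90 g
LOI: 84.02·0.001000 + 294.2·0.003000 + 55.19·0.4760 + 146.4·0.5224 + 54.57·0.2958 + 65.78·0.3479 = 142.7 g
Glass = total batch minus LOI = 700.2 − 142.7 = 557.4 g (the oxide masses sum to this)
each oxide over glass, ×100, is wt %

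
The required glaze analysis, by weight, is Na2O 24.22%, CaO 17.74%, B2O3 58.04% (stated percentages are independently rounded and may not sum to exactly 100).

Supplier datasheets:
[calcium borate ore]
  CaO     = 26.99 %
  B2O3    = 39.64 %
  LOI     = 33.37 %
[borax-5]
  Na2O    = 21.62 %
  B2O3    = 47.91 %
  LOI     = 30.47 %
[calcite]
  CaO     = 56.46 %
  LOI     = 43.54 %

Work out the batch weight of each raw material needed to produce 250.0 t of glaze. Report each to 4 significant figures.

Batch per 250.0 t glaze:
  calcium borate ore: 27.55 t
  borax-5: 280.1 t
  calcite: 65.38 t
Total batch = 373.0 t; LOI loss = 123.0 t; yield = 67.03%

Every computation keeps full precision throughout. Working values appear (rounded to 4 significant figures) in the working. Every reported number includes exactly one rounding. All derived quantities are rebuilt from the batch weights for 250.0 t of glass in full float precision (the yield, three oxide percentages, totals, net glass mass, LOI), exactly as shown in problem or answer.
Per-oxide target masses for 250.0 t glaze:
  Na2O: 24.22% × 250.0 = 60.55 t
  CaO: 17.74% × 250.0 = 44.35 t
  B2O3: 58.04% × 250.0 = 145.1 t
Checking each oxide sum per the reported batch figures, against the basis in use (sums match the target masses given rounding of the digits):
  Na2O: 280.1·0.2162 = 60.56 t (target 60.55 t)
  CaO: 27.55·0.2699 + 65.38·0.5646 = 44.35 t (target 44.35 t)
  B2O3: 27.55·0.3964 + 280.1·0.4791 = 145.1 t (target 145.1 t)
Glass-mass sanity pass: the batch minus its LOI: 250.0 t (summing oxide targets gives 250.0 t; the stated basis being 250.0 t — rounding explains the deltas).
Batch total: Σ batch = 373.0 t; ignition loss, Σ(batch × LOI) = 123.0 t; yield: glass divided by total = 67.03%.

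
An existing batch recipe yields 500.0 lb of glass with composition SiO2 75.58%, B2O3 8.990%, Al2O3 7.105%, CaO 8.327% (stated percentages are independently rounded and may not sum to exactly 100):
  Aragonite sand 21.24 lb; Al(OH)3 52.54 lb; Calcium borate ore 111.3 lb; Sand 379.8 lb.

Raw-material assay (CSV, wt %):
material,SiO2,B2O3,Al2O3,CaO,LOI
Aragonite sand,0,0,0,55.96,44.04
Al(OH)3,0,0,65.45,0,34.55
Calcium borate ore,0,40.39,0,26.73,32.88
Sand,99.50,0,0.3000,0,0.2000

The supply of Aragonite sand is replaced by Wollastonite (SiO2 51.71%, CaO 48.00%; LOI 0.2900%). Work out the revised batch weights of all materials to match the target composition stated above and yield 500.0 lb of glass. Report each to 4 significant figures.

Revised batch per 500.0 lb glass:
  Wollastonite: 24.77 lb
  Al(OH)3: 52.60 lb
  Calcium borate ore: 111.3 lb
  Sand: 366.9 lb
Total batch = 555.6 lb; LOI loss = 55.57 lb

The whole derivation carries full float precision throughout — working values appear, rounded to four significant figures, at each printed step. Every reported value is rounded once only — the derived quantities (ignition loss, net glass mass, the totals, yield, four oxide percentages) are carried in exact precision from the batch weights for 500.0 lb of glass, as written in the problem or the answer.
The oxide mass targets at 500.0 lb glass:
  SiO2: 75.58% × 500.0 = 377.9 lb
  B2O3: 8.990% × 500.0 = 44.95 lb
  Al2O3: 7.105% × 500.0 = 35.52 lb
  CaO: 8.327% × 500.0 = 41.64 lb
Checking each oxide sum working from each reported weight, at the basis given (summed amounts equal target values within answer rounding):
  SiO2: 24.77·0.5171 + 366.9·0.9950 = 377.9 lb (target 377.9 lb)
  B2O3: 111.3·0.4039 = 44.95 lb (target 44.95 lb)
  Al2O3: 52.60·0.6545 + 366.9·0.003000 = 35.53 lb (target 35.52 lb)
  CaO: 24.77·0.4800 + 111.3·0.2673 = 41.64 lb (target 41.64 lb)
Glass-mass sanity pass: batch total minus LOI = 500.0 lb (the Σ of target masses is 500.0 lb; stated basis 500.0 lb — a pure rounding effect).
Batch total: Σ batch = 555.6 lb; loss to ignition Σ batch·LOI = 55.57 lb; glass ÷ batch gives a yield of 90.00%.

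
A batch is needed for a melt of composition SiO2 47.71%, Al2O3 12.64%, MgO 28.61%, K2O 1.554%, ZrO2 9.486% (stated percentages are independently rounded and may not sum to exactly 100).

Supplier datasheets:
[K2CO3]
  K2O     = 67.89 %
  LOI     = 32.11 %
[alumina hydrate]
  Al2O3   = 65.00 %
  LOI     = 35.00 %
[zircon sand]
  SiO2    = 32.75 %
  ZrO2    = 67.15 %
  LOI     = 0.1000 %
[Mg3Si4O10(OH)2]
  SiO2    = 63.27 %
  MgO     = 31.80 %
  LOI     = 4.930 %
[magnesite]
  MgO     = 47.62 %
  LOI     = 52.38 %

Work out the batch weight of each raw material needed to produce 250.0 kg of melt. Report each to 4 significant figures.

Batch per 250.0 kg melt:
  K2CO3: 5.722 kg
  alumina hydrate: 48.62 kg
  zircon sand: 35.32 kg
  Mg3Si4O10(OH)2: 170.2 kg
  magnesite: 36.52 kg
Total batch = 296.4 kg; LOI loss = 46.41 kg; yield = 84.34%

All internal work keeps full float precision in every operation. Values along the way are displayed, rounded to four significant digits, across the worked steps; each reported result takes a single rounding. The derived quantities are re-derived in full float precision (ignition loss, five oxide percentages, the yield, the totals, glass mass) using the weight values at 250.0 kg of glass exactly as shown in the question or the answer.
Per-oxide target masses for 250.0 kg melt:
  SiO2: 47.71% × 250.0 = 119.3 kg
  Al2O3: 12.64% × 250.0 = 31.60 kg
  MgO: 28.61% × 250.0 = 71.53 kg
  K2O: 1.554% × 250.0 = 3.885 kg
  ZrO2: 9.486% × 250.0 = 23.72 kg
Oxide-by-oxide audit applying the batch weights above, for the quoted basis mass (delivered sums recover each target up to rounding of the answer):
  SiO2: 35.32·0.3275 + 170.2·0.6327 = 119.3 kg (target 119.3 kg)
  Al2O3: 48.62·0.6500 = 31.60 kg (target 31.60 kg)
  MgO: 170.2·0.3180 + 36.52·0.4762 = 71.51 kg (target 71.53 kg)
  K2O: 5.722·0.6789 = 3.885 kg (target 3.885 kg)
  ZrO2: 35.32·0.6715 = 23.72 kg (target 23.72 kg)
The glass-mass cross-check: batch total minus LOI = 250.0 kg (the targets, summed, come to 250.0 kg; stated basis 250.0 kg — rounding explains the deltas).
Summing the batch: Σ batch = 296.4 kg; LOI removed, Σ of batch·LOI: 46.41 kg; the yield ratio, glass ÷ batch: 84.34%.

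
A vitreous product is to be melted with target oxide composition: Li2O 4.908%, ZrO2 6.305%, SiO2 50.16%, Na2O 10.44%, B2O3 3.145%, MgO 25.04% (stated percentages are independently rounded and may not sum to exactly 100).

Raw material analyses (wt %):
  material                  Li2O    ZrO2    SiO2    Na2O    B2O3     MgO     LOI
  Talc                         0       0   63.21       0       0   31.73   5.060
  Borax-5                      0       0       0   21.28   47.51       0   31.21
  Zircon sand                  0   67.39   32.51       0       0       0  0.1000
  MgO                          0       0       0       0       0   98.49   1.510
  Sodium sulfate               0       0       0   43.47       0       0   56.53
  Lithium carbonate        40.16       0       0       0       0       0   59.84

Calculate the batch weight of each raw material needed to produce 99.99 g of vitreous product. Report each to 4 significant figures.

Intermediates are shown with 4-significant-figure rounding across the worked steps; each numeric step holds full float precision in all steps; every reported result is rounded once only — the derived quantities are carried from the batch weights at 99.99 g of glass at full float precision (totals, ignition loss, glass mass, yield, six oxide percentages), as they appear in the problem or answer text.
The oxide mass targets at 99.99 g vitreous product:
  Li2O: 4.908% × 99.99 = 4.908 g
  ZrO2: 6.305% × 99.99 = 6.304 g
  SiO2: 50.16% × 99.99 = 50.15 g
  Na2O: 10.44% × 99.99 = 10.44 g
  B2O3: 3.145% × 99.99 = 3.145 g
  MgO: 25.04% × 99.99 = 25.04 g
Sums-versus-targets review working from each reported weight, under the basis named above (sum by sum, the targets are met exact up to rounding of places):
  Li2O: 12.22·0.4016 = 4.908 g (target 4.908 g)
  ZrO2: 9.355·0.6739 = 6.304 g (target 6.304 g)
  SiO2: 74.54·0.6321 + 9.355·0.3251 = 50.16 g (target 50.15 g)
  Na2O: 6.619·0.2128 + 20.77·0.4347 = 10.44 g (target 10.44 g)
  B2O3: 6.619·0.4751 = 3.145 g (target 3.145 g)
  MgO: 74.54·0.3173 + 1.409·0.9849 = 25.04 g (target 25.04 g)
The glass-mass cross-check: total batch − LOI = 99.99 g (the Σ of target masses is 99.99 g; versus the stated basis of 99.99 g — rounding explains the deltas).
Summing the batch: Σ batch = 124.9 g; the LOI term Σ batch·LOI equals 24.92 g; as yield: glass ÷ batch → 80.05%.

Batch per 99.99 g vitreous product:
  Talc: 74.54 g
  Borax-5: 6.619 g
  Zircon sand: 9.355 g
  MgO: 1.409 g
  Sodium sulfate: 20.77 g
  Lithium carbonate: 12.22 g
Total batch = 124.9 g; LOI loss = 24.92 g; yield = 80.05%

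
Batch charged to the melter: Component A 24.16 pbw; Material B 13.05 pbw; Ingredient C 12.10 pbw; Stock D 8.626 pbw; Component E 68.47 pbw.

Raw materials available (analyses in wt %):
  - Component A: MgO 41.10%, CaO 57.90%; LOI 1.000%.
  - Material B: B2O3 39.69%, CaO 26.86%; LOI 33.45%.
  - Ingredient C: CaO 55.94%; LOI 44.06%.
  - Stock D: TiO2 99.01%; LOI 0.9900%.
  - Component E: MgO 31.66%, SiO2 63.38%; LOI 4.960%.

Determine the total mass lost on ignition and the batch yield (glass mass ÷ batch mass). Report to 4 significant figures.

Every computation holds exact precision at each step; values along the way are displayed with 4-significant-digit rounding across the worked steps; each reported number undergoes a single rounding; the derived quantities, which include ignition loss, the yield, net glass mass, five oxide percentages, the totals, are recomputed at exact precision, as set out in the question or the answer, from the batch weights for 113.0 pbw of glass.
Per-material ignition loss:
  Component A: 24.16 × 0.01000 = 0.2416 pbw
  Material B: 13.05 × 0.3345 = 4.365 pbw
  Ingredient C: 12.10 × 0.4406 = 5.331 pbw
  Stock D: 8.626 × 0.009900 = 0.08540 pbw
  Component E: 68.47 × 0.04960 = 3.396 pbw
Total LOI = 13.42 pbw
Glass = batch − LOI = 126.4 − 13.42 = 113.0 pbw

LOI loss = 13.42 pbw; glass = 113.0 pbw; yield = 89.38%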